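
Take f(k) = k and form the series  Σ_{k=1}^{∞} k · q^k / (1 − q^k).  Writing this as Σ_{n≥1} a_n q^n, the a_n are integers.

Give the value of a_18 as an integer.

q^18  k|18↦f(k): 1:1 2:2 3:3 6:6 9:9 18:18  a_18=39

a_18 = 39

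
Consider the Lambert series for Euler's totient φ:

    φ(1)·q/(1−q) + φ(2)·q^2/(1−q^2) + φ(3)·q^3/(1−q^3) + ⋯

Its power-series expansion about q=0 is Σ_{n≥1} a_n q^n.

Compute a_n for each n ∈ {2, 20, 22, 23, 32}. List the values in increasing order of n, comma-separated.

q^2  k|2↦φ(k): 2:1 1:1  a_2=2
n=20: 1·20 2·10 4·5 5·4 10·2 20·1  φ→[1+1+2+4+4+8]=20
q^22  k|22↦φ(k): 22:10 11:10 2:1 1:1  a_22=22
q^23  k|23↦φ(k): 23:22 1:1  a_23=23
q^32  k|32↦φ(k): 32:16 16:8 8:4 4:2 2:1 1:1  a_32=32

2, 20, 22, 23, 32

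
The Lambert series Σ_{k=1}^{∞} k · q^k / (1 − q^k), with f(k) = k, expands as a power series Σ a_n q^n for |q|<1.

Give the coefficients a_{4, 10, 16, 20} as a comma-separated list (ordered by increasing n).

7, 18, 31, 42

n=4: 1·4 2·2 4·1  f→[1+2+4]=7
d|10:{10,5,2,1}  Σf=10+5+2+1=18
d|16:{1,2,4,8,16}  Σf=1+2+4+8+16=31
d|20:{20,10,5,4,2,1}  Σf=20+10+5+4+2+1=42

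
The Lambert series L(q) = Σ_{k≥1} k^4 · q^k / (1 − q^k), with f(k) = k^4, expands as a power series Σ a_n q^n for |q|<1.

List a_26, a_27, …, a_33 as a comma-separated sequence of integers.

d|26:{26,13,2,1}  Σf=456976+28561+16+1=485554
d|27:{27,9,3,1}  Σf=531441+6561+81+1=538084
q^28  k|28↦f(k): 28:614656 14:38416 7:2401 4:256 2:16 1:1  a_28=655746
[q^29] f(29)=707281,f(1)=1 ⇒ 707282
n=30: 1·30 2·15 3·10 5·6 6·5 10·3 15·2 30·1  f→[1+16+81+625+1296+10000+50625+810000]=872644
q^31  k|31↦f(k): 31:923521 1:1  a_31=923522
n=32: 32·1 16·2 8·4 4·8 2·16 1·32  f→[1048576+65536+4096+256+16+1]=1118481
n=33: 1·33 3·11 11·3 33·1  f→[1+81+14641+1185921]=1200644

485554, 538084, 655746, 707282, 872644, 923522, 1118481, 1200644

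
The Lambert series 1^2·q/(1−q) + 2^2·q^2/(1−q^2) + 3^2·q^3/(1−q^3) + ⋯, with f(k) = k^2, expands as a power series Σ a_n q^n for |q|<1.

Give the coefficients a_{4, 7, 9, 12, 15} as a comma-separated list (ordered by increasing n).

21, 50, 91, 210, 260

n=4: 1·4 2·2 4·1  f→[1+4+16]=21
d|7:{1,7}  Σf=1+49=50
d|9:{1,3,9}  Σf=1+9+81=91
d|12:{1,2,3,4,6,12}  Σf=1+4+9+16+36+144=210
n=15: 1·15 3·5 5·3 15·1  f→[1+9+25+225]=260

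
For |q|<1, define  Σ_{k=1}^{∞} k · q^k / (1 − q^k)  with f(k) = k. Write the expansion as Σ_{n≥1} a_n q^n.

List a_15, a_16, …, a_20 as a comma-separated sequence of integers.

24, 31, 18, 39, 20, 42

q^15  k|15↦f(k): 1:1 3:3 5:5 15:15  a_15=24
n=16: 16·1 8·2 4·4 2·8 1·16  f→[16+8+4+2+1]=31
d|17:{17,1}  Σf=17+1=18
n=18: 18·1 9·2 6·3 3·6 2·9 1·18  f→[18+9+6+3+2+1]=39
q^19  k|19↦f(k): 19:19 1:1  a_19=20
[q^20] f(1)=1,f(2)=2,f(4)=4,f(5)=5,f(10)=10,f(20)=20 ⇒ 42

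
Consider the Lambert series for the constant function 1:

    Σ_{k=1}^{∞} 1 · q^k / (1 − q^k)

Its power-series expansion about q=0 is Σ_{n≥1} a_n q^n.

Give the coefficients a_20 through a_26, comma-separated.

6, 4, 4, 2, 8, 3, 4

[q^20] f(20)=1,f(10)=1,f(5)=1,f(4)=1,f(2)=1,f(1)=1 ⇒ 6
q^21  k|21↦f(k): 1:1 3:1 7:1 21:1  a_21=4
n=22: 1·22 2·11 11·2 22·1  f→[1+1+1+1]=4
n=23: 1·23 23·1  f→[1+1]=2
d|24:{24,12,8,6,4,3,2,1}  Σf=1+1+1+1+1+1+1+1=8
q^25  k|25↦f(k): 25:1 5:1 1:1  a_25=3
q^26  k|26↦f(k): 26:1 13:1 2:1 1:1  a_26=4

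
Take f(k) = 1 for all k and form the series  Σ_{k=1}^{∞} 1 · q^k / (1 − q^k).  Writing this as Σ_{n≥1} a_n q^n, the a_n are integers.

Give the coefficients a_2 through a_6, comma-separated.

2, 2, 3, 2, 4

n=2: 1·2 2·1  f→[1+1]=2
n=3: 1·3 3·1  f→[1+1]=2
d|4:{4,2,1}  Σf=1+1+1=3
q^5  k|5↦f(k): 5:1 1:1  a_5=2
q^6  k|6↦f(k): 1:1 2:1 3:1 6:1  a_6=4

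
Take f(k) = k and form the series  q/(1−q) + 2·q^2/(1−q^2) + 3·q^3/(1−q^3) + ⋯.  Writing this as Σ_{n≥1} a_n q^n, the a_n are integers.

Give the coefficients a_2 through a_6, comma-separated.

n=2: 1·2 2·1  f→[1+2]=3
q^3  k|3↦f(k): 1:1 3:3  a_3=4
[q^4] f(4)=4,f(2)=2,f(1)=1 ⇒ 7
n=5: 1·5 5·1  f→[1+5]=6
q^6  k|6↦f(k): 6:6 3:3 2:2 1:1  a_6=12

3, 4, 7, 6, 12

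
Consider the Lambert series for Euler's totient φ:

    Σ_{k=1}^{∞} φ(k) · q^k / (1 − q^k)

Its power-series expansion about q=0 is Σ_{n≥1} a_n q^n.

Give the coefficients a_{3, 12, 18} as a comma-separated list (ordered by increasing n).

d|3:{3,1}  Σφ=2+1=3
q^12  k|12↦φ(k): 12:4 6:2 4:2 3:2 2:1 1:1  a_12=12
d|18:{1,2,3,6,9,18}  Σφ=1+1+2+2+6+6=18

3, 12, 18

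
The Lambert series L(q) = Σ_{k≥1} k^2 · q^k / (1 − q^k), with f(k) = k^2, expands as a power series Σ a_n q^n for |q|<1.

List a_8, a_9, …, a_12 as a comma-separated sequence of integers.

85, 91, 130, 122, 210

q^8  k|8↦f(k): 1:1 2:4 4:16 8:64  a_8=85
q^9  k|9↦f(k): 9:81 3:9 1:1  a_9=91
q^10  k|10↦f(k): 10:100 5:25 2:4 1:1  a_10=130
q^11  k|11↦f(k): 1:1 11:121  a_11=122
q^12  k|12↦f(k): 12:144 6:36 4:16 3:9 2:4 1:1  a_12=210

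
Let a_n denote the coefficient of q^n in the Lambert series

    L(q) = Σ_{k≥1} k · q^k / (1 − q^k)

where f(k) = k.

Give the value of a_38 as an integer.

a_38 = 60

[q^38] f(38)=38,f(19)=19,f(2)=2,f(1)=1 ⇒ 60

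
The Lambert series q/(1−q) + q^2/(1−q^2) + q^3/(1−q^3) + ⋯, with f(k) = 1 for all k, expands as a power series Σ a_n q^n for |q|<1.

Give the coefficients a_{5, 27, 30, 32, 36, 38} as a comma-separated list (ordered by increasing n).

2, 4, 8, 6, 9, 4

[q^5] f(5)=1,f(1)=1 ⇒ 2
n=27: 1·27 3·9 9·3 27·1  f→[1+1+1+1]=4
d|30:{30,15,10,6,5,3,2,1}  Σf=1+1+1+1+1+1+1+1=8
n=32: 32·1 16·2 8·4 4·8 2·16 1·32  f→[1+1+1+1+1+1]=6
d|36:{1,2,3,4,6,9,12,18,36}  Σf=1+1+1+1+1+1+1+1+1=9
n=38: 1·38 2·19 19·2 38·1  f→[1+1+1+1]=4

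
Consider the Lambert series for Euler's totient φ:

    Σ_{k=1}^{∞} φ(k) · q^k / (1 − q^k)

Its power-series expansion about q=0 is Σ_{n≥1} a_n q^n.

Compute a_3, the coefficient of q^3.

n=3: 3·1 1·3  φ→[2+1]=3

a_3 = 3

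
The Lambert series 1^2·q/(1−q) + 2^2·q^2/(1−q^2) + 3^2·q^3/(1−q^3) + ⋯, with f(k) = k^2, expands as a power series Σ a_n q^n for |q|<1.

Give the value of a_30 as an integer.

q^30  k|30↦f(k): 1:1 2:4 3:9 5:25 6:36 10:100 15:225 30:900  a_30=1300

a_30 = 1300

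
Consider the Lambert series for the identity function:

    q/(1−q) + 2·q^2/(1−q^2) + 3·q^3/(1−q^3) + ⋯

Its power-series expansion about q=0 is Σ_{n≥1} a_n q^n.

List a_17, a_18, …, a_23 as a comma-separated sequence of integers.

18, 39, 20, 42, 32, 36, 24

q^17  k|17↦f(k): 1:1 17:17  a_17=18
[q^18] f(18)=18,f(9)=9,f(6)=6,f(3)=3,f(2)=2,f(1)=1 ⇒ 39
[q^19] f(1)=1,f(19)=19 ⇒ 20
d|20:{20,10,5,4,2,1}  Σf=20+10+5+4+2+1=42
q^21  k|21↦f(k): 21:21 7:7 3:3 1:1  a_21=32
d|22:{1,2,11,22}  Σf=1+2+11+22=36
n=23: 1·23 23·1  f→[1+23]=24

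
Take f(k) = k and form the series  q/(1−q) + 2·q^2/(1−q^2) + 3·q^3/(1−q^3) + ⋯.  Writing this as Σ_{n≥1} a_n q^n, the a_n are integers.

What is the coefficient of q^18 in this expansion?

a_18 = 39

d|18:{18,9,6,3,2,1}  Σf=18+9+6+3+2+1=39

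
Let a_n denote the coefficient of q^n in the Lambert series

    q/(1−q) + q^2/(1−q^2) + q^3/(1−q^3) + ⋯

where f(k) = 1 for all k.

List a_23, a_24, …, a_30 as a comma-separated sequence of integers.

2, 8, 3, 4, 4, 6, 2, 8

q^23  k|23↦f(k): 1:1 23:1  a_23=2
d|24:{24,12,8,6,4,3,2,1}  Σf=1+1+1+1+1+1+1+1=8
d|25:{25,5,1}  Σf=1+1+1=3
n=26: 1·26 2·13 13·2 26·1  f→[1+1+1+1]=4
n=27: 27·1 9·3 3·9 1·27  f→[1+1+1+1]=4
d|28:{1,2,4,7,14,28}  Σf=1+1+1+1+1+1=6
n=29: 1·29 29·1  f→[1+1]=2
n=30: 30·1 15·2 10·3 6·5 5·6 3·10 2·15 1·30  f→[1+1+1+1+1+1+1+1]=8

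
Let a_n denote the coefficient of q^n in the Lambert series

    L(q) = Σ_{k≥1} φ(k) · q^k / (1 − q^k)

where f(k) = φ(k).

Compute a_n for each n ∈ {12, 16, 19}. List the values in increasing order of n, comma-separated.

n=12: 12·1 6·2 4·3 3·4 2·6 1·12  φ→[4+2+2+2+1+1]=12
q^16  k|16↦φ(k): 1:1 2:1 4:2 8:4 16:8  a_16=16
q^19  k|19↦φ(k): 1:1 19:18  a_19=19

12, 16, 19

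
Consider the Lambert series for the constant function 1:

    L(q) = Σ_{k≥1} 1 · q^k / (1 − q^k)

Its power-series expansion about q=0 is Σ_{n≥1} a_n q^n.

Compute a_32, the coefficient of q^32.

q^32  k|32↦f(k): 32:1 16:1 8:1 4:1 2:1 1:1  a_32=6

a_32 = 6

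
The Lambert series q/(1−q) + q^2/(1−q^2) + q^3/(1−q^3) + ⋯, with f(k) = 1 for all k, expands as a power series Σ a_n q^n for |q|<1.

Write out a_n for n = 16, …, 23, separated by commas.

n=16: 16·1 8·2 4·4 2·8 1·16  f→[1+1+1+1+1]=5
[q^17] f(17)=1,f(1)=1 ⇒ 2
q^18  k|18↦f(k): 1:1 2:1 3:1 6:1 9:1 18:1  a_18=6
d|19:{19,1}  Σf=1+1=2
[q^20] f(1)=1,f(2)=1,f(4)=1,f(5)=1,f(10)=1,f(20)=1 ⇒ 6
n=21: 21·1 7·3 3·7 1·21  f→[1+1+1+1]=4
[q^22] f(1)=1,f(2)=1,f(11)=1,f(22)=1 ⇒ 4
q^23  k|23↦f(k): 1:1 23:1  a_23=2

5, 2, 6, 2, 6, 4, 4, 2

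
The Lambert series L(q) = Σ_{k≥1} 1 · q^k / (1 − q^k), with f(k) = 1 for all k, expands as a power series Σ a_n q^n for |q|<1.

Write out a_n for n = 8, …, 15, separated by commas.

4, 3, 4, 2, 6, 2, 4, 4

n=8: 1·8 2·4 4·2 8·1  f→[1+1+1+1]=4
n=9: 1·9 3·3 9·1  f→[1+1+1]=3
q^10  k|10↦f(k): 1:1 2:1 5:1 10:1  a_10=4
n=11: 11·1 1·11  f→[1+1]=2
q^12  k|12↦f(k): 1:1 2:1 3:1 4:1 6:1 12:1  a_12=6
q^13  k|13↦f(k): 13:1 1:1  a_13=2
q^14  k|14↦f(k): 14:1 7:1 2:1 1:1  a_14=4
d|15:{1,3,5,15}  Σf=1+1+1+1=4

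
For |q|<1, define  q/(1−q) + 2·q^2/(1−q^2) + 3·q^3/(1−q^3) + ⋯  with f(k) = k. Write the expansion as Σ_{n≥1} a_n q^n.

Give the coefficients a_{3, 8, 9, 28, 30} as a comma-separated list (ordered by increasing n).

4, 15, 13, 56, 72

d|3:{1,3}  Σf=1+3=4
[q^8] f(8)=8,f(4)=4,f(2)=2,f(1)=1 ⇒ 15
n=9: 1·9 3·3 9·1  f→[1+3+9]=13
[q^28] f(1)=1,f(2)=2,f(4)=4,f(7)=7,f(14)=14,f(28)=28 ⇒ 56
[q^30] f(1)=1,f(2)=2,f(3)=3,f(5)=5,f(6)=6,f(10)=10,f(15)=15,f(30)=30 ⇒ 72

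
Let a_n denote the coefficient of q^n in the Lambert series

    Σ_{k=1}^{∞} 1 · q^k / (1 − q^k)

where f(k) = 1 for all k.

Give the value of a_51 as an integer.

n=51: 51·1 17·3 3·17 1·51  f→[1+1+1+1]=4

a_51 = 4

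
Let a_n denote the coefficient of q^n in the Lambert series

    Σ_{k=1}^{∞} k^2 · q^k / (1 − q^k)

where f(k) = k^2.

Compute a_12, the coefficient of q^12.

d|12:{1,2,3,4,6,12}  Σf=1+4+9+16+36+144=210

a_12 = 210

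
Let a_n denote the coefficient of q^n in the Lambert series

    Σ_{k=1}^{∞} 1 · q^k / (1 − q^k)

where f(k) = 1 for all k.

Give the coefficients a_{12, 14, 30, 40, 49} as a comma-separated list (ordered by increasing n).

q^12  k|12↦f(k): 12:1 6:1 4:1 3:1 2:1 1:1  a_12=6
[q^14] f(1)=1,f(2)=1,f(7)=1,f(14)=1 ⇒ 4
d|30:{1,2,3,5,6,10,15,30}  Σf=1+1+1+1+1+1+1+1=8
q^40  k|40↦f(k): 1:1 2:1 4:1 5:1 8:1 10:1 20:1 40:1  a_40=8
d|49:{49,7,1}  Σf=1+1+1=3

6, 4, 8, 8, 3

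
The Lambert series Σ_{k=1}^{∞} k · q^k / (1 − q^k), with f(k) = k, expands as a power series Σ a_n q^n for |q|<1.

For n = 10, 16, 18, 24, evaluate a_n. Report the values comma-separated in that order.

d|10:{1,2,5,10}  Σf=1+2+5+10=18
[q^16] f(1)=1,f(2)=2,f(4)=4,f(8)=8,f(16)=16 ⇒ 31
q^18  k|18↦f(k): 1:1 2:2 3:3 6:6 9:9 18:18  a_18=39
d|24:{1,2,3,4,6,8,12,24}  Σf=1+2+3+4+6+8+12+24=60

18, 31, 39, 60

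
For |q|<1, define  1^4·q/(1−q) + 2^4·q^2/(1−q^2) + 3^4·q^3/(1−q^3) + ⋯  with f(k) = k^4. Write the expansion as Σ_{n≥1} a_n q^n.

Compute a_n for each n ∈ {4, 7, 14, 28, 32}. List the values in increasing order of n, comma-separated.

d|4:{1,2,4}  Σf=1+16+256=273
q^7  k|7↦f(k): 1:1 7:2401  a_7=2402
q^14  k|14↦f(k): 1:1 2:16 7:2401 14:38416  a_14=40834
n=28: 28·1 14·2 7·4 4·7 2·14 1·28  f→[614656+38416+2401+256+16+1]=655746
n=32: 32·1 16·2 8·4 4·8 2·16 1·32  f→[1048576+65536+4096+256+16+1]=1118481

273, 2402, 40834, 655746, 1118481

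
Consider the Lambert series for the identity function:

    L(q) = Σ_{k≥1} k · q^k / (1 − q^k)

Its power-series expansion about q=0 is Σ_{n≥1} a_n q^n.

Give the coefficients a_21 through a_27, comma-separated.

32, 36, 24, 60, 31, 42, 40

q^21  k|21↦f(k): 21:21 7:7 3:3 1:1  a_21=32
[q^22] f(1)=1,f(2)=2,f(11)=11,f(22)=22 ⇒ 36
q^23  k|23↦f(k): 1:1 23:23  a_23=24
[q^24] f(1)=1,f(2)=2,f(3)=3,f(4)=4,f(6)=6,f(8)=8,f(12)=12,f(24)=24 ⇒ 60
d|25:{1,5,25}  Σf=1+5+25=31
[q^26] f(26)=26,f(13)=13,f(2)=2,f(1)=1 ⇒ 42
n=27: 27·1 9·3 3·9 1·27  f→[27+9+3+1]=40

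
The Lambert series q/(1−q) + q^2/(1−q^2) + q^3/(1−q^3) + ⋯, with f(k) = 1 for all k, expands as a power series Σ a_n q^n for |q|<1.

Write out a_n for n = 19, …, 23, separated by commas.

d|19:{19,1}  Σf=1+1=2
d|20:{1,2,4,5,10,20}  Σf=1+1+1+1+1+1=6
n=21: 1·21 3·7 7·3 21·1  f→[1+1+1+1]=4
[q^22] f(22)=1,f(11)=1,f(2)=1,f(1)=1 ⇒ 4
n=23: 1·23 23·1  f→[1+1]=2

2, 6, 4, 4, 2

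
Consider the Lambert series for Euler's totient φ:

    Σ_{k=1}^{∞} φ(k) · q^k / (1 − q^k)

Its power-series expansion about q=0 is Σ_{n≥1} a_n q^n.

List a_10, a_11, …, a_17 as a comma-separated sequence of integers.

q^10  k|10↦φ(k): 1:1 2:1 5:4 10:4  a_10=10
[q^11] φ(1)=1,φ(11)=10 ⇒ 11
q^12  k|12↦φ(k): 12:4 6:2 4:2 3:2 2:1 1:1  a_12=12
q^13  k|13↦φ(k): 1:1 13:12  a_13=13
d|14:{14,7,2,1}  Σφ=6+6+1+1=14
q^15  k|15↦φ(k): 15:8 5:4 3:2 1:1  a_15=15
n=16: 16·1 8·2 4·4 2·8 1·16  φ→[8+4+2+1+1]=16
d|17:{17,1}  Σφ=16+1=17

10, 11, 12, 13, 14, 15, 16, 17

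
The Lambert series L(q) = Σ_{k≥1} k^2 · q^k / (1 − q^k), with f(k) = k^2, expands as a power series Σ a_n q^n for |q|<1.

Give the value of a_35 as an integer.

a_35 = 1300

q^35  k|35↦f(k): 35:1225 7:49 5:25 1:1  a_35=1300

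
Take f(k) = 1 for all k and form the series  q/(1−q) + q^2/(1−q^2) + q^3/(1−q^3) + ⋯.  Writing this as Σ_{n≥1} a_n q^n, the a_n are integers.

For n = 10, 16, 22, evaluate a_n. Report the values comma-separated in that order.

4, 5, 4

n=10: 1·10 2·5 5·2 10·1  f→[1+1+1+1]=4
d|16:{16,8,4,2,1}  Σf=1+1+1+1+1=5
n=22: 22·1 11·2 2·11 1·22  f→[1+1+1+1]=4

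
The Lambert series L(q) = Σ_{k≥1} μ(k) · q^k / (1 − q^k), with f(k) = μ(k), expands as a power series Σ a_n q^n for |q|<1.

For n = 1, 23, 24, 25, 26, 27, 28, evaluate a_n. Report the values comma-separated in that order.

1, 0, 0, 0, 0, 0, 0

q^1  k|1↦μ(k): 1:1  a_1=1
[q^23] μ(23)=-1,μ(1)=1 ⇒ 0
n=24: 1·24 2·12 3·8 4·6 6·4 8·3 12·2 24·1  μ→[1+(-1)+(-1)+0+1+0+0+0]=0
q^25  k|25↦μ(k): 1:1 5:-1 25:0  a_25=0
q^26  k|26↦μ(k): 26:1 13:-1 2:-1 1:1  a_26=0
q^27  k|27↦μ(k): 1:1 3:-1 9:0 27:0  a_27=0
q^28  k|28↦μ(k): 1:1 2:-1 4:0 7:-1 14:1 28:0  a_28=0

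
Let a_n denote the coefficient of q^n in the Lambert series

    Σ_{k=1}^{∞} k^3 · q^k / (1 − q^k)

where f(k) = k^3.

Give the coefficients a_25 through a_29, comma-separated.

15751, 19782, 20440, 25112, 24390

[q^25] f(25)=15625,f(5)=125,f(1)=1 ⇒ 15751
n=26: 1·26 2·13 13·2 26·1  f→[1+8+2197+17576]=19782
[q^27] f(1)=1,f(3)=27,f(9)=729,f(27)=19683 ⇒ 20440
n=28: 28·1 14·2 7·4 4·7 2·14 1·28  f→[21952+2744+343+64+8+1]=25112
q^29  k|29↦f(k): 1:1 29:24389  a_29=24390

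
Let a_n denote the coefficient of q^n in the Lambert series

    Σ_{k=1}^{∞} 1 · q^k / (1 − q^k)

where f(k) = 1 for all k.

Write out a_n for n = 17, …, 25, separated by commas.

[q^17] f(1)=1,f(17)=1 ⇒ 2
n=18: 1·18 2·9 3·6 6·3 9·2 18·1  f→[1+1+1+1+1+1]=6
[q^19] f(19)=1,f(1)=1 ⇒ 2
q^20  k|20↦f(k): 20:1 10:1 5:1 4:1 2:1 1:1  a_20=6
q^21  k|21↦f(k): 1:1 3:1 7:1 21:1  a_21=4
d|22:{1,2,11,22}  Σf=1+1+1+1=4
q^23  k|23↦f(k): 23:1 1:1  a_23=2
n=24: 24·1 12·2 8·3 6·4 4·6 3·8 2·12 1·24  f→[1+1+1+1+1+1+1+1]=8
q^25  k|25↦f(k): 1:1 5:1 25:1  a_25=3

2, 6, 2, 6, 4, 4, 2, 8, 3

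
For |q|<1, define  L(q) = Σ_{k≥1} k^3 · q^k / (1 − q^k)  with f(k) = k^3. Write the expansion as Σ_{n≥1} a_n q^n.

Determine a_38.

a_38 = 61740

q^38  k|38↦f(k): 38:54872 19:6859 2:8 1:1  a_38=61740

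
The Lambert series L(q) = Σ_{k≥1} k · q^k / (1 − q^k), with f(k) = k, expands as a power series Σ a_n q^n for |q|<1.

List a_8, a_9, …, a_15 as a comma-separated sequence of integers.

15, 13, 18, 12, 28, 14, 24, 24

d|8:{8,4,2,1}  Σf=8+4+2+1=15
n=9: 1·9 3·3 9·1  f→[1+3+9]=13
n=10: 1·10 2·5 5·2 10·1  f→[1+2+5+10]=18
n=11: 11·1 1·11  f→[11+1]=12
[q^12] f(12)=12,f(6)=6,f(4)=4,f(3)=3,f(2)=2,f(1)=1 ⇒ 28
n=13: 13·1 1·13  f→[13+1]=14
n=14: 1·14 2·7 7·2 14·1  f→[1+2+7+14]=24
n=15: 15·1 5·3 3·5 1·15  f→[15+5+3+1]=24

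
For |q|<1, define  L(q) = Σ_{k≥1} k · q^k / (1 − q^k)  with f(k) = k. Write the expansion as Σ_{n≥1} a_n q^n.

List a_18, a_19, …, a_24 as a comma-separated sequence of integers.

d|18:{18,9,6,3,2,1}  Σf=18+9+6+3+2+1=39
d|19:{1,19}  Σf=1+19=20
[q^20] f(1)=1,f(2)=2,f(4)=4,f(5)=5,f(10)=10,f(20)=20 ⇒ 42
n=21: 1·21 3·7 7·3 21·1  f→[1+3+7+21]=32
n=22: 1·22 2·11 11·2 22·1  f→[1+2+11+22]=36
q^23  k|23↦f(k): 1:1 23:23  a_23=24
n=24: 24·1 12·2 8·3 6·4 4·6 3·8 2·12 1·24  f→[24+12+8+6+4+3+2+1]=60

39, 20, 42, 32, 36, 24, 60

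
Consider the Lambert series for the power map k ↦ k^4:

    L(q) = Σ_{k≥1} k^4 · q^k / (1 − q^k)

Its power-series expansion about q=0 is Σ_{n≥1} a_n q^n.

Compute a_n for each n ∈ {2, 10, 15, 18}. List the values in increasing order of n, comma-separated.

17, 10642, 51332, 112931

d|2:{1,2}  Σf=1+16=17
d|10:{10,5,2,1}  Σf=10000+625+16+1=10642
d|15:{15,5,3,1}  Σf=50625+625+81+1=51332
d|18:{18,9,6,3,2,1}  Σf=104976+6561+1296+81+16+1=112931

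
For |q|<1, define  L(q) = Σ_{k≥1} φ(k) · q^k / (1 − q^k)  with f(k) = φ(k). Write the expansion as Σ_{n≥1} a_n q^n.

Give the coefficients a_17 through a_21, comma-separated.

[q^17] φ(17)=16,φ(1)=1 ⇒ 17
n=18: 1·18 2·9 3·6 6·3 9·2 18·1  φ→[1+1+2+2+6+6]=18
[q^19] φ(19)=18,φ(1)=1 ⇒ 19
[q^20] φ(1)=1,φ(2)=1,φ(4)=2,φ(5)=4,φ(10)=4,φ(20)=8 ⇒ 20
d|21:{1,3,7,21}  Σφ=1+2+6+12=21

17, 18, 19, 20, 21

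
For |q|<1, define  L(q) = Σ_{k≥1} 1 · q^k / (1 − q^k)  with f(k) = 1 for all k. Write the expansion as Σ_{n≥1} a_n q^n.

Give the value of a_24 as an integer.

d|24:{1,2,3,4,6,8,12,24}  Σf=1+1+1+1+1+1+1+1=8

a_24 = 8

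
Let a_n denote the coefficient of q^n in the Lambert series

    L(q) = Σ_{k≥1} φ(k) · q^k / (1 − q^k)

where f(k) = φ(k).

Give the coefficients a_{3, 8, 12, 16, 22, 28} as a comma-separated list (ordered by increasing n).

q^3  k|3↦φ(k): 1:1 3:2  a_3=3
[q^8] φ(8)=4,φ(4)=2,φ(2)=1,φ(1)=1 ⇒ 8
q^12  k|12↦φ(k): 12:4 6:2 4:2 3:2 2:1 1:1  a_12=12
n=16: 1·16 2·8 4·4 8·2 16·1  φ→[1+1+2+4+8]=16
n=22: 1·22 2·11 11·2 22·1  φ→[1+1+10+10]=22
d|28:{1,2,4,7,14,28}  Σφ=1+1+2+6+6+12=28

3, 8, 12, 16, 22, 28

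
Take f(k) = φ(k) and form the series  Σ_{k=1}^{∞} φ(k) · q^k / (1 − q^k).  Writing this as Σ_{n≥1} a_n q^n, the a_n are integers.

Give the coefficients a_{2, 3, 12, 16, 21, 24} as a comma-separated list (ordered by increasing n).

q^2  k|2↦φ(k): 1:1 2:1  a_2=2
n=3: 3·1 1·3  φ→[2+1]=3
q^12  k|12↦φ(k): 12:4 6:2 4:2 3:2 2:1 1:1  a_12=12
d|16:{16,8,4,2,1}  Σφ=8+4+2+1+1=16
n=21: 21·1 7·3 3·7 1·21  φ→[12+6+2+1]=21
[q^24] φ(24)=8,φ(12)=4,φ(8)=4,φ(6)=2,φ(4)=2,φ(3)=2,φ(2)=1,φ(1)=1 ⇒ 24

2, 3, 12, 16, 21, 24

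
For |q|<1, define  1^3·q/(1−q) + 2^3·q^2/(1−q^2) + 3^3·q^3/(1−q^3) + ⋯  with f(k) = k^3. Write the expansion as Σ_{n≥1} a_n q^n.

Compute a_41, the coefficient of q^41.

a_41 = 68922

d|41:{1,41}  Σf=1+68921=68922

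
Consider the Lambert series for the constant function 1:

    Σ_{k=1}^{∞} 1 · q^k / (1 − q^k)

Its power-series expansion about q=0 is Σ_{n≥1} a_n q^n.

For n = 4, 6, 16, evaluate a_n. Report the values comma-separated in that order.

q^4  k|4↦f(k): 1:1 2:1 4:1  a_4=3
d|6:{6,3,2,1}  Σf=1+1+1+1=4
n=16: 16·1 8·2 4·4 2·8 1·16  f→[1+1+1+1+1]=5

3, 4, 5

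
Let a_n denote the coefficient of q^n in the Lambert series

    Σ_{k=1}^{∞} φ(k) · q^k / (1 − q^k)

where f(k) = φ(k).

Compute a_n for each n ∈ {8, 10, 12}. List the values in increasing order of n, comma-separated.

q^8  k|8↦φ(k): 8:4 4:2 2:1 1:1  a_8=8
q^10  k|10↦φ(k): 10:4 5:4 2:1 1:1  a_10=10
d|12:{1,2,3,4,6,12}  Σφ=1+1+2+2+2+4=12

8, 10, 12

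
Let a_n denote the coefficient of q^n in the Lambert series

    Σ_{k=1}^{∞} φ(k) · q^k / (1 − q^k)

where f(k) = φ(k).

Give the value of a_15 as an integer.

d|15:{1,3,5,15}  Σφ=1+2+4+8=15

a_15 = 15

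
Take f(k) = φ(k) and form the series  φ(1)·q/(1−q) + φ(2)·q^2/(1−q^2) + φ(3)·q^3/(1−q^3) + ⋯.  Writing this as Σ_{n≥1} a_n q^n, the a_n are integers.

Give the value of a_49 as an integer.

d|49:{49,7,1}  Σφ=42+6+1=49

a_49 = 49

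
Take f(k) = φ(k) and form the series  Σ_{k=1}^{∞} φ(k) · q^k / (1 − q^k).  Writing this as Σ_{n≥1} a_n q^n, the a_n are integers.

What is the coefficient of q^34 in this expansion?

d|34:{1,2,17,34}  Σφ=1+1+16+16=34

a_34 = 34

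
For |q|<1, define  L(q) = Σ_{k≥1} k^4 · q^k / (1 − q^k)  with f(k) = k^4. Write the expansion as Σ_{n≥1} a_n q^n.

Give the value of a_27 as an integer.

d|27:{1,3,9,27}  Σf=1+81+6561+531441=538084

a_27 = 538084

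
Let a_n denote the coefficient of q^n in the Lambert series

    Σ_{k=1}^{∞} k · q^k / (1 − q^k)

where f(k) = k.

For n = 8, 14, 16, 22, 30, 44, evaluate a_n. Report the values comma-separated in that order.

15, 24, 31, 36, 72, 84

q^8  k|8↦f(k): 8:8 4:4 2:2 1:1  a_8=15
d|14:{14,7,2,1}  Σf=14+7+2+1=24
[q^16] f(1)=1,f(2)=2,f(4)=4,f(8)=8,f(16)=16 ⇒ 31
d|22:{1,2,11,22}  Σf=1+2+11+22=36
[q^30] f(1)=1,f(2)=2,f(3)=3,f(5)=5,f(6)=6,f(10)=10,f(15)=15,f(30)=30 ⇒ 72
n=44: 1·44 2·22 4·11 11·4 22·2 44·1  f→[1+2+4+11+22+44]=84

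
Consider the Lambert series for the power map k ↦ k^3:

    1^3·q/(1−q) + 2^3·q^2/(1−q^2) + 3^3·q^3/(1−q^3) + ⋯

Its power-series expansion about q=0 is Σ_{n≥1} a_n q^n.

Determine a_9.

[q^9] f(9)=729,f(3)=27,f(1)=1 ⇒ 757

a_9 = 757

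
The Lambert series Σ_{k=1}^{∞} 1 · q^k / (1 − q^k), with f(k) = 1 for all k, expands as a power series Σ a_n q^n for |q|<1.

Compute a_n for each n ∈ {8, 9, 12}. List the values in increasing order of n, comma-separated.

q^8  k|8↦f(k): 1:1 2:1 4:1 8:1  a_8=4
[q^9] f(1)=1,f(3)=1,f(9)=1 ⇒ 3
q^12  k|12↦f(k): 12:1 6:1 4:1 3:1 2:1 1:1  a_12=6

4, 3, 6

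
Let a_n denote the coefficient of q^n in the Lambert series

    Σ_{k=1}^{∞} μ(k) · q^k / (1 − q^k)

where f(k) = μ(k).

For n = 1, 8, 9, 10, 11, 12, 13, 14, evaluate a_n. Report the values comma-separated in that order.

q^1  k|1↦μ(k): 1:1  a_1=1
[q^8] μ(8)=0,μ(4)=0,μ(2)=-1,μ(1)=1 ⇒ 0
d|9:{1,3,9}  Σμ=1+(-1)+0=0
[q^10] μ(10)=1,μ(5)=-1,μ(2)=-1,μ(1)=1 ⇒ 0
d|11:{11,1}  Σμ=(-1)+1=0
[q^12] μ(1)=1,μ(2)=-1,μ(3)=-1,μ(4)=0,μ(6)=1,μ(12)=0 ⇒ 0
d|13:{1,13}  Σμ=1+(-1)=0
[q^14] μ(14)=1,μ(7)=-1,μ(2)=-1,μ(1)=1 ⇒ 0

1, 0, 0, 0, 0, 0, 0, 0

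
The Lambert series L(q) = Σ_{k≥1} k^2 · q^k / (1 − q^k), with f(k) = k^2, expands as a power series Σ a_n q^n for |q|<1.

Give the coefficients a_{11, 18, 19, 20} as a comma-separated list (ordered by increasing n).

122, 455, 362, 546

[q^11] f(11)=121,f(1)=1 ⇒ 122
n=18: 1·18 2·9 3·6 6·3 9·2 18·1  f→[1+4+9+36+81+324]=455
d|19:{19,1}  Σf=361+1=362
q^20  k|20↦f(k): 20:400 10:100 5:25 4:16 2:4 1:1  a_20=546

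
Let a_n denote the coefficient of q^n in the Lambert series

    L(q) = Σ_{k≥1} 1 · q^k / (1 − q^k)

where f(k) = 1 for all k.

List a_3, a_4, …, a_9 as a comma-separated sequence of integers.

q^3  k|3↦f(k): 3:1 1:1  a_3=2
q^4  k|4↦f(k): 4:1 2:1 1:1  a_4=3
d|5:{1,5}  Σf=1+1=2
[q^6] f(1)=1,f(2)=1,f(3)=1,f(6)=1 ⇒ 4
[q^7] f(1)=1,f(7)=1 ⇒ 2
n=8: 8·1 4·2 2·4 1·8  f→[1+1+1+1]=4
[q^9] f(9)=1,f(3)=1,f(1)=1 ⇒ 3

2, 3, 2, 4, 2, 4, 3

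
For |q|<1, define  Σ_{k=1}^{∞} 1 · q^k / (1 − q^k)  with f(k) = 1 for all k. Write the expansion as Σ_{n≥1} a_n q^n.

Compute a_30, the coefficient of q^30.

a_30 = 8

[q^30] f(30)=1,f(15)=1,f(10)=1,f(6)=1,f(5)=1,f(3)=1,f(2)=1,f(1)=1 ⇒ 8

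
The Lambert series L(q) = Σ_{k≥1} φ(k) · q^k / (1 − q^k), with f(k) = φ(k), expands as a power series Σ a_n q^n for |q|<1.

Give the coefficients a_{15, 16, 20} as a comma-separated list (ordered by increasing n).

q^15  k|15↦φ(k): 1:1 3:2 5:4 15:8  a_15=15
d|16:{1,2,4,8,16}  Σφ=1+1+2+4+8=16
d|20:{1,2,4,5,10,20}  Σφ=1+1+2+4+4+8=20

15, 16, 20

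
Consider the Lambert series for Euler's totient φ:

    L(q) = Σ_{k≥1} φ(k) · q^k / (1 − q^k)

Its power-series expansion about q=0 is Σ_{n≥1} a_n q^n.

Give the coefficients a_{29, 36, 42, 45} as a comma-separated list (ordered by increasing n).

q^29  k|29↦φ(k): 1:1 29:28  a_29=29
[q^36] φ(1)=1,φ(2)=1,φ(3)=2,φ(4)=2,φ(6)=2,φ(9)=6,φ(12)=4,φ(18)=6,φ(36)=12 ⇒ 36
n=42: 1·42 2·21 3·14 6·7 7·6 14·3 21·2 42·1  φ→[1+1+2+2+6+6+12+12]=42
d|45:{1,3,5,9,15,45}  Σφ=1+2+4+6+8+24=45

29, 36, 42, 45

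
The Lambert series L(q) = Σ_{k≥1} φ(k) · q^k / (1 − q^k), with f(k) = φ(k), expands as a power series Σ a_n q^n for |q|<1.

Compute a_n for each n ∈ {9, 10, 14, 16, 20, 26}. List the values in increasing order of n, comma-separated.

[q^9] φ(1)=1,φ(3)=2,φ(9)=6 ⇒ 9
[q^10] φ(1)=1,φ(2)=1,φ(5)=4,φ(10)=4 ⇒ 10
n=14: 1·14 2·7 7·2 14·1  φ→[1+1+6+6]=14
q^16  k|16↦φ(k): 16:8 8:4 4:2 2:1 1:1  a_16=16
q^20  k|20↦φ(k): 1:1 2:1 4:2 5:4 10:4 20:8  a_20=20
n=26: 26·1 13·2 2·13 1·26  φ→[12+12+1+1]=26

9, 10, 14, 16, 20, 26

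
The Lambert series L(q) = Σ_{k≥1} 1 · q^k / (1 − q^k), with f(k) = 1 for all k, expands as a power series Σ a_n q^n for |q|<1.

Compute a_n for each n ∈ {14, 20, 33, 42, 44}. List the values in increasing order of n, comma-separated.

4, 6, 4, 8, 6

q^14  k|14↦f(k): 14:1 7:1 2:1 1:1  a_14=4
[q^20] f(1)=1,f(2)=1,f(4)=1,f(5)=1,f(10)=1,f(20)=1 ⇒ 6
d|33:{33,11,3,1}  Σf=1+1+1+1=4
d|42:{42,21,14,7,6,3,2,1}  Σf=1+1+1+1+1+1+1+1=8
n=44: 1·44 2·22 4·11 11·4 22·2 44·1  f→[1+1+1+1+1+1]=6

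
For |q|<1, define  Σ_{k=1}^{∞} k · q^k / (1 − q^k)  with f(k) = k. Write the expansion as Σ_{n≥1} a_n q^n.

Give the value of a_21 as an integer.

a_21 = 32

[q^21] f(21)=21,f(7)=7,f(3)=3,f(1)=1 ⇒ 32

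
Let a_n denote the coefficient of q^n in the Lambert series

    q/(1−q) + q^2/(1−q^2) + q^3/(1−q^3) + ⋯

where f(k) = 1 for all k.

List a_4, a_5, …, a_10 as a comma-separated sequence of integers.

3, 2, 4, 2, 4, 3, 4

q^4  k|4↦f(k): 1:1 2:1 4:1  a_4=3
q^5  k|5↦f(k): 1:1 5:1  a_5=2
n=6: 1·6 2·3 3·2 6·1  f→[1+1+1+1]=4
d|7:{1,7}  Σf=1+1=2
n=8: 8·1 4·2 2·4 1·8  f→[1+1+1+1]=4
q^9  k|9↦f(k): 1:1 3:1 9:1  a_9=3
n=10: 1·10 2·5 5·2 10·1  f→[1+1+1+1]=4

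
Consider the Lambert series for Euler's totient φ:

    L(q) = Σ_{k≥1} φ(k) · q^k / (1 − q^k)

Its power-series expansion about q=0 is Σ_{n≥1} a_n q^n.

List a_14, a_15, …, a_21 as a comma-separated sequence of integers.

[q^14] φ(14)=6,φ(7)=6,φ(2)=1,φ(1)=1 ⇒ 14
q^15  k|15↦φ(k): 1:1 3:2 5:4 15:8  a_15=15
[q^16] φ(1)=1,φ(2)=1,φ(4)=2,φ(8)=4,φ(16)=8 ⇒ 16
q^17  k|17↦φ(k): 17:16 1:1  a_17=17
q^18  k|18↦φ(k): 1:1 2:1 3:2 6:2 9:6 18:6  a_18=18
[q^19] φ(19)=18,φ(1)=1 ⇒ 19
[q^20] φ(1)=1,φ(2)=1,φ(4)=2,φ(5)=4,φ(10)=4,φ(20)=8 ⇒ 20
d|21:{21,7,3,1}  Σφ=12+6+2+1=21

14, 15, 16, 17, 18, 19, 20, 21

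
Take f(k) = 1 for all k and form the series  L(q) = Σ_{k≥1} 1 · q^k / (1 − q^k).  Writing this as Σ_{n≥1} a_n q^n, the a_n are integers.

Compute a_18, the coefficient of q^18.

d|18:{18,9,6,3,2,1}  Σf=1+1+1+1+1+1=6

a_18 = 6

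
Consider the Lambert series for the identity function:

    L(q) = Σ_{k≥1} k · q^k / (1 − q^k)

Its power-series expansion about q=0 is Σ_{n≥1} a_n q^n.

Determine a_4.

q^4  k|4↦f(k): 1:1 2:2 4:4  a_4=7

a_4 = 7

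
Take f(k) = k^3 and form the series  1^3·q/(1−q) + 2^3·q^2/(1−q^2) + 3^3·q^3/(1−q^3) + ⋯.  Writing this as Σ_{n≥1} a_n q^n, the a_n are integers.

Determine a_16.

q^16  k|16↦f(k): 1:1 2:8 4:64 8:512 16:4096  a_16=4681

a_16 = 4681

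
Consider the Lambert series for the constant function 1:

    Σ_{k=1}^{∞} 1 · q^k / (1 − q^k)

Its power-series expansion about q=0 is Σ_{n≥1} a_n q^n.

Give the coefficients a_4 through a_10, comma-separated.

q^4  k|4↦f(k): 4:1 2:1 1:1  a_4=3
n=5: 1·5 5·1  f→[1+1]=2
d|6:{6,3,2,1}  Σf=1+1+1+1=4
[q^7] f(1)=1,f(7)=1 ⇒ 2
n=8: 1·8 2·4 4·2 8·1  f→[1+1+1+1]=4
q^9  k|9↦f(k): 9:1 3:1 1:1  a_9=3
d|10:{10,5,2,1}  Σf=1+1+1+1=4

3, 2, 4, 2, 4, 3, 4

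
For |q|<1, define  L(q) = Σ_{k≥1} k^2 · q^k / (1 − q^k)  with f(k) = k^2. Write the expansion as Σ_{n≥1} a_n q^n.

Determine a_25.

a_25 = 651

n=25: 25·1 5·5 1·25  f→[625+25+1]=651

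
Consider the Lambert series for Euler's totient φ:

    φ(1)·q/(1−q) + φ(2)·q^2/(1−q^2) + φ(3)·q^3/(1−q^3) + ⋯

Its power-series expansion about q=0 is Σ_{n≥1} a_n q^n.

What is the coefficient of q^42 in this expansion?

q^42  k|42↦φ(k): 42:12 21:12 14:6 7:6 6:2 3:2 2:1 1:1  a_42=42

a_42 = 42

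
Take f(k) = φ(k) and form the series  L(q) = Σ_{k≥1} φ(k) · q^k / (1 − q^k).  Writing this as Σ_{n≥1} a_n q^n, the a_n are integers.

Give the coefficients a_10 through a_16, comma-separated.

n=10: 10·1 5·2 2·5 1·10  φ→[4+4+1+1]=10
d|11:{1,11}  Σφ=1+10=11
n=12: 1·12 2·6 3·4 4·3 6·2 12·1  φ→[1+1+2+2+2+4]=12
d|13:{1,13}  Σφ=1+12=13
[q^14] φ(14)=6,φ(7)=6,φ(2)=1,φ(1)=1 ⇒ 14
[q^15] φ(1)=1,φ(3)=2,φ(5)=4,φ(15)=8 ⇒ 15
[q^16] φ(16)=8,φ(8)=4,φ(4)=2,φ(2)=1,φ(1)=1 ⇒ 16

10, 11, 12, 13, 14, 15, 16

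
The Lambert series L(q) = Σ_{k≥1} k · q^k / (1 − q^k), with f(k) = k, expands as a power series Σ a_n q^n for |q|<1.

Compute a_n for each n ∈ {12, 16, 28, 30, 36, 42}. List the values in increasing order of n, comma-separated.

[q^12] f(1)=1,f(2)=2,f(3)=3,f(4)=4,f(6)=6,f(12)=12 ⇒ 28
q^16  k|16↦f(k): 16:16 8:8 4:4 2:2 1:1  a_16=31
n=28: 1·28 2·14 4·7 7·4 14·2 28·1  f→[1+2+4+7+14+28]=56
[q^30] f(30)=30,f(15)=15,f(10)=10,f(6)=6,f(5)=5,f(3)=3,f(2)=2,f(1)=1 ⇒ 72
d|36:{36,18,12,9,6,4,3,2,1}  Σf=36+18+12+9+6+4+3+2+1=91
q^42  k|42↦f(k): 42:42 21:21 14:14 7:7 6:6 3:3 2:2 1:1  a_42=96

28, 31, 56, 72, 91, 96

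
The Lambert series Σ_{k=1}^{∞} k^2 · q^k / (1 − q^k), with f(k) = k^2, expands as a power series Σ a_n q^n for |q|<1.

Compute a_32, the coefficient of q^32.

a_32 = 1365

d|32:{32,16,8,4,2,1}  Σf=1024+256+64+16+4+1=1365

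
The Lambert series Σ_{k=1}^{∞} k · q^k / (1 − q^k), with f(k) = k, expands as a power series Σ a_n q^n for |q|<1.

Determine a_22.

q^22  k|22↦f(k): 1:1 2:2 11:11 22:22  a_22=36

a_22 = 36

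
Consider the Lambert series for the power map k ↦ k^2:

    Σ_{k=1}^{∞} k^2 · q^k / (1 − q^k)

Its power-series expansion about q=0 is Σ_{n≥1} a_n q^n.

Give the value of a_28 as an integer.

q^28  k|28↦f(k): 28:784 14:196 7:49 4:16 2:4 1:1  a_28=1050

a_28 = 1050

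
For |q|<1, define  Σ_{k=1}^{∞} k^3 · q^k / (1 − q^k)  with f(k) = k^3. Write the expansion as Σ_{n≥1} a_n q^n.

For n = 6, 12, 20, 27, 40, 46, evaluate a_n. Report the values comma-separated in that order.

252, 2044, 9198, 20440, 73710, 109512

q^6  k|6↦f(k): 1:1 2:8 3:27 6:216  a_6=252
[q^12] f(1)=1,f(2)=8,f(3)=27,f(4)=64,f(6)=216,f(12)=1728 ⇒ 2044
q^20  k|20↦f(k): 20:8000 10:1000 5:125 4:64 2:8 1:1  a_20=9198
q^27  k|27↦f(k): 27:19683 9:729 3:27 1:1  a_27=20440
d|40:{40,20,10,8,5,4,2,1}  Σf=64000+8000+1000+512+125+64+8+1=73710
q^46  k|46↦f(k): 1:1 2:8 23:12167 46:97336  a_46=109512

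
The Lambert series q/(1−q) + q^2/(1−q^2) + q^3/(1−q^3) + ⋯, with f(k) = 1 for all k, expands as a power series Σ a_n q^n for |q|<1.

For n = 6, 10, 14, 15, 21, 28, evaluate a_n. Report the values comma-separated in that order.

4, 4, 4, 4, 4, 6

n=6: 1·6 2·3 3·2 6·1  f→[1+1+1+1]=4
n=10: 1·10 2·5 5·2 10·1  f→[1+1+1+1]=4
n=14: 14·1 7·2 2·7 1·14  f→[1+1+1+1]=4
q^15  k|15↦f(k): 1:1 3:1 5:1 15:1  a_15=4
d|21:{1,3,7,21}  Σf=1+1+1+1=4
d|28:{1,2,4,7,14,28}  Σf=1+1+1+1+1+1=6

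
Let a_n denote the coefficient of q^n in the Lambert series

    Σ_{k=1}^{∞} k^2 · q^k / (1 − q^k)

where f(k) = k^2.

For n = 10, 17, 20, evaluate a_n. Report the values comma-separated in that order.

[q^10] f(10)=100,f(5)=25,f(2)=4,f(1)=1 ⇒ 130
n=17: 1·17 17·1  f→[1+289]=290
[q^20] f(20)=400,f(10)=100,f(5)=25,f(4)=16,f(2)=4,f(1)=1 ⇒ 546

130, 290, 546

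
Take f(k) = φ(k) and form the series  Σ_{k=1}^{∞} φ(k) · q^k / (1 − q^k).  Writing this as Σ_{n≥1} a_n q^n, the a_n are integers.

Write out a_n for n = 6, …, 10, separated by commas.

d|6:{6,3,2,1}  Σφ=2+2+1+1=6
q^7  k|7↦φ(k): 1:1 7:6  a_7=7
n=8: 1·8 2·4 4·2 8·1  φ→[1+1+2+4]=8
d|9:{9,3,1}  Σφ=6+2+1=9
[q^10] φ(10)=4,φ(5)=4,φ(2)=1,φ(1)=1 ⇒ 10

6, 7, 8, 9, 10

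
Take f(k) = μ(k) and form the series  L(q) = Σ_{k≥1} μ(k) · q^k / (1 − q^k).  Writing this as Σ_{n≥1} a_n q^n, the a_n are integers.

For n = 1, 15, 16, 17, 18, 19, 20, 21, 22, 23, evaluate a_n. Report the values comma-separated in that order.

1, 0, 0, 0, 0, 0, 0, 0, 0, 0

q^1  k|1↦μ(k): 1:1  a_1=1
n=15: 1·15 3·5 5·3 15·1  μ→[1+(-1)+(-1)+1]=0
[q^16] μ(1)=1,μ(2)=-1,μ(4)=0,μ(8)=0,μ(16)=0 ⇒ 0
n=17: 1·17 17·1  μ→[1+(-1)]=0
[q^18] μ(18)=0,μ(9)=0,μ(6)=1,μ(3)=-1,μ(2)=-1,μ(1)=1 ⇒ 0
[q^19] μ(19)=-1,μ(1)=1 ⇒ 0
q^20  k|20↦μ(k): 20:0 10:1 5:-1 4:0 2:-1 1:1  a_20=0
[q^21] μ(21)=1,μ(7)=-1,μ(3)=-1,μ(1)=1 ⇒ 0
d|22:{1,2,11,22}  Σμ=1+(-1)+(-1)+1=0
d|23:{1,23}  Σμ=1+(-1)=0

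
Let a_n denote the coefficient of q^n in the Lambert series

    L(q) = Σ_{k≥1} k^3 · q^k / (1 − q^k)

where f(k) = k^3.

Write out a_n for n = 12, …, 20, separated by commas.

q^12  k|12↦f(k): 1:1 2:8 3:27 4:64 6:216 12:1728  a_12=2044
d|13:{1,13}  Σf=1+2197=2198
n=14: 1·14 2·7 7·2 14·1  f→[1+8+343+2744]=3096
q^15  k|15↦f(k): 15:3375 5:125 3:27 1:1  a_15=3528
d|16:{16,8,4,2,1}  Σf=4096+512+64+8+1=4681
q^17  k|17↦f(k): 17:4913 1:1  a_17=4914
[q^18] f(18)=5832,f(9)=729,f(6)=216,f(3)=27,f(2)=8,f(1)=1 ⇒ 6813
[q^19] f(19)=6859,f(1)=1 ⇒ 6860
d|20:{1,2,4,5,10,20}  Σf=1+8+64+125+1000+8000=9198

2044, 2198, 3096, 3528, 4681, 4914, 6813, 6860, 9198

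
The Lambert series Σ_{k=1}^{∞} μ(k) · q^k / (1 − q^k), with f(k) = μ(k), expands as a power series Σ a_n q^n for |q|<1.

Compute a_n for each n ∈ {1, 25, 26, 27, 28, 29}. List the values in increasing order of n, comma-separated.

q^1  k|1↦μ(k): 1:1  a_1=1
q^25  k|25↦μ(k): 1:1 5:-1 25:0  a_25=0
n=26: 1·26 2·13 13·2 26·1  μ→[1+(-1)+(-1)+1]=0
d|27:{27,9,3,1}  Σμ=0+0+(-1)+1=0
n=28: 1·28 2·14 4·7 7·4 14·2 28·1  μ→[1+(-1)+0+(-1)+1+0]=0
q^29  k|29↦μ(k): 1:1 29:-1  a_29=0

1, 0, 0, 0, 0, 0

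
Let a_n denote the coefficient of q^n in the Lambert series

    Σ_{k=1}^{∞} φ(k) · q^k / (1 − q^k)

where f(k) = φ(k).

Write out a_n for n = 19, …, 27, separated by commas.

[q^19] φ(19)=18,φ(1)=1 ⇒ 19
[q^20] φ(1)=1,φ(2)=1,φ(4)=2,φ(5)=4,φ(10)=4,φ(20)=8 ⇒ 20
d|21:{1,3,7,21}  Σφ=1+2+6+12=21
[q^22] φ(1)=1,φ(2)=1,φ(11)=10,φ(22)=10 ⇒ 22
d|23:{1,23}  Σφ=1+22=23
n=24: 24·1 12·2 8·3 6·4 4·6 3·8 2·12 1·24  φ→[8+4+4+2+2+2+1+1]=24
q^25  k|25↦φ(k): 25:20 5:4 1:1  a_25=25
d|26:{1,2,13,26}  Σφ=1+1+12+12=26
n=27: 1·27 3·9 9·3 27·1  φ→[1+2+6+18]=27

19, 20, 21, 22, 23, 24, 25, 26, 27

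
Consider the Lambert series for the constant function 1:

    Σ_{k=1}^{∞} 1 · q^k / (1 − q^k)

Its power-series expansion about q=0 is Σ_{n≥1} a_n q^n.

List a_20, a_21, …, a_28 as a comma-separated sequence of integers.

q^20  k|20↦f(k): 1:1 2:1 4:1 5:1 10:1 20:1  a_20=6
d|21:{1,3,7,21}  Σf=1+1+1+1=4
n=22: 22·1 11·2 2·11 1·22  f→[1+1+1+1]=4
n=23: 23·1 1·23  f→[1+1]=2
q^24  k|24↦f(k): 24:1 12:1 8:1 6:1 4:1 3:1 2:1 1:1  a_24=8
[q^25] f(25)=1,f(5)=1,f(1)=1 ⇒ 3
[q^26] f(1)=1,f(2)=1,f(13)=1,f(26)=1 ⇒ 4
q^27  k|27↦f(k): 27:1 9:1 3:1 1:1  a_27=4
d|28:{1,2,4,7,14,28}  Σf=1+1+1+1+1+1=6

6, 4, 4, 2, 8, 3, 4, 4, 6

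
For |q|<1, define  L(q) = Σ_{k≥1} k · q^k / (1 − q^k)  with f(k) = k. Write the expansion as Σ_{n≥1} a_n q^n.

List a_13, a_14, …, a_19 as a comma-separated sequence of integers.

[q^13] f(13)=13,f(1)=1 ⇒ 14
d|14:{1,2,7,14}  Σf=1+2+7+14=24
[q^15] f(15)=15,f(5)=5,f(3)=3,f(1)=1 ⇒ 24
q^16  k|16↦f(k): 16:16 8:8 4:4 2:2 1:1  a_16=31
n=17: 1·17 17·1  f→[1+17]=18
n=18: 18·1 9·2 6·3 3·6 2·9 1·18  f→[18+9+6+3+2+1]=39
n=19: 19·1 1·19  f→[19+1]=20

14, 24, 24, 31, 18, 39, 20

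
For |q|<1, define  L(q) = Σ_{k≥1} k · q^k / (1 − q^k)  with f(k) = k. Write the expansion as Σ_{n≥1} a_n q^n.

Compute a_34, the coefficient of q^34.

a_34 = 54

d|34:{1,2,17,34}  Σf=1+2+17+34=54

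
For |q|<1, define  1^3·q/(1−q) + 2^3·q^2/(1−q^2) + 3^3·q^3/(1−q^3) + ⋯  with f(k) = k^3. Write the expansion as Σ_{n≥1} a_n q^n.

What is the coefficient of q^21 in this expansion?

a_21 = 9632

d|21:{21,7,3,1}  Σf=9261+343+27+1=9632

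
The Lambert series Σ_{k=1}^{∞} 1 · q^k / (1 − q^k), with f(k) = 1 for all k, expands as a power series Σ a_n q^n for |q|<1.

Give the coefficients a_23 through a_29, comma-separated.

[q^23] f(23)=1,f(1)=1 ⇒ 2
d|24:{1,2,3,4,6,8,12,24}  Σf=1+1+1+1+1+1+1+1=8
q^25  k|25↦f(k): 25:1 5:1 1:1  a_25=3
[q^26] f(26)=1,f(13)=1,f(2)=1,f(1)=1 ⇒ 4
n=27: 27·1 9·3 3·9 1·27  f→[1+1+1+1]=4
q^28  k|28↦f(k): 28:1 14:1 7:1 4:1 2:1 1:1  a_28=6
q^29  k|29↦f(k): 29:1 1:1  a_29=2

2, 8, 3, 4, 4, 6, 2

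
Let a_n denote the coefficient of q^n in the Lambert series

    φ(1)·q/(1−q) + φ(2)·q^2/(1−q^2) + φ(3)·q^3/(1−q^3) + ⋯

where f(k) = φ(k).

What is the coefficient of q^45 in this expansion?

d|45:{1,3,5,9,15,45}  Σφ=1+2+4+6+8+24=45

a_45 = 45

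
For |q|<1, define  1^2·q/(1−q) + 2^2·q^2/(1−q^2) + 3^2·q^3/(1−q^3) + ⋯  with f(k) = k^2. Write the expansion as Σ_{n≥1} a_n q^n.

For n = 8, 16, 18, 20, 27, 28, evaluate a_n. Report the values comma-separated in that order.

n=8: 1·8 2·4 4·2 8·1  f→[1+4+16+64]=85
n=16: 1·16 2·8 4·4 8·2 16·1  f→[1+4+16+64+256]=341
q^18  k|18↦f(k): 18:324 9:81 6:36 3:9 2:4 1:1  a_18=455
n=20: 20·1 10·2 5·4 4·5 2·10 1·20  f→[400+100+25+16+4+1]=546
n=27: 1·27 3·9 9·3 27·1  f→[1+9+81+729]=820
[q^28] f(28)=784,f(14)=196,f(7)=49,f(4)=16,f(2)=4,f(1)=1 ⇒ 1050

85, 341, 455, 546, 820, 1050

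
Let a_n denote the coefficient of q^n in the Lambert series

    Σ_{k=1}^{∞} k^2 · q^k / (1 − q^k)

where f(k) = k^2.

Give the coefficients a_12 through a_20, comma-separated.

210, 170, 250, 260, 341, 290, 455, 362, 546

q^12  k|12↦f(k): 1:1 2:4 3:9 4:16 6:36 12:144  a_12=210
d|13:{1,13}  Σf=1+169=170
q^14  k|14↦f(k): 14:196 7:49 2:4 1:1  a_14=250
[q^15] f(1)=1,f(3)=9,f(5)=25,f(15)=225 ⇒ 260
[q^16] f(16)=256,f(8)=64,f(4)=16,f(2)=4,f(1)=1 ⇒ 341
d|17:{1,17}  Σf=1+289=290
n=18: 1·18 2·9 3·6 6·3 9·2 18·1  f→[1+4+9+36+81+324]=455
d|19:{1,19}  Σf=1+361=362
d|20:{20,10,5,4,2,1}  Σf=400+100+25+16+4+1=546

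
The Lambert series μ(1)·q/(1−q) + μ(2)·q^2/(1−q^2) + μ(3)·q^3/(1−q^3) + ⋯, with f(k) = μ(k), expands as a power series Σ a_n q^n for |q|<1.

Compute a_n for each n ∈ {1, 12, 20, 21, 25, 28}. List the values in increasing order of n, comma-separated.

1, 0, 0, 0, 0, 0

n=1: 1·1  μ→[1]=1
d|12:{12,6,4,3,2,1}  Σμ=0+1+0+(-1)+(-1)+1=0
q^20  k|20↦μ(k): 1:1 2:-1 4:0 5:-1 10:1 20:0  a_20=0
n=21: 21·1 7·3 3·7 1·21  μ→[1+(-1)+(-1)+1]=0
q^25  k|25↦μ(k): 25:0 5:-1 1:1  a_25=0
d|28:{1,2,4,7,14,28}  Σμ=1+(-1)+0+(-1)+1+0=0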